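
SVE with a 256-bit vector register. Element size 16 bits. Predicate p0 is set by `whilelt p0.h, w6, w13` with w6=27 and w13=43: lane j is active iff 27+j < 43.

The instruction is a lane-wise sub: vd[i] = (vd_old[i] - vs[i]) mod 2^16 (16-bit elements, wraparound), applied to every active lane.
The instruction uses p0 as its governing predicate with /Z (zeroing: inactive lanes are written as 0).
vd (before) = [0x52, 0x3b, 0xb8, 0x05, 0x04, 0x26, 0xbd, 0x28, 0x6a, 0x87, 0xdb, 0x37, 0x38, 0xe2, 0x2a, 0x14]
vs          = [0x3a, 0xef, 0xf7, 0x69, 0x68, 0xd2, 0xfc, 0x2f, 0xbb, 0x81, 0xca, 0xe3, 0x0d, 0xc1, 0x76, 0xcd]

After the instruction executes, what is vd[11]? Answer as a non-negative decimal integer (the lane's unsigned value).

register lanes = 256/16 = 16
whilelt: lane j active iff 27+j < 43 → j < 16 → 16 active
lane  0: sub(0x52,0x3a) ⇒ 0x18
lane  1: sub(0x3b,0xef) ⇒ 0xff4c
lane  2: sub(0xb8,0xf7) ⇒ 0xffc1
lane  3: sub(0x05,0x69) ⇒ 0xff9c
lane  4: sub(0x04,0x68) ⇒ 0xff9c
lane  5: sub(0x26,0xd2) ⇒ 0xff54
lane  6: sub(0xbd,0xfc) ⇒ 0xffc1
lane  7: sub(0x28,0x2f) ⇒ 0xfff9
lane  8: sub(0x6a,0xbb) ⇒ 0xffaf
lane  9: sub(0x87,0x81) ⇒ 0x06
lane 10: sub(0xdb,0xca) ⇒ 0x11
lane 11: sub(0x37,0xe3) ⇒ 0xff54
lane 12: sub(0x38,0x0d) ⇒ 0x2b
lane 13: sub(0xe2,0xc1) ⇒ 0x21
lane 14: sub(0x2a,0x76) ⇒ 0xffb4
lane 15: sub(0x14,0xcd) ⇒ 0xff47

vd[11] = 65364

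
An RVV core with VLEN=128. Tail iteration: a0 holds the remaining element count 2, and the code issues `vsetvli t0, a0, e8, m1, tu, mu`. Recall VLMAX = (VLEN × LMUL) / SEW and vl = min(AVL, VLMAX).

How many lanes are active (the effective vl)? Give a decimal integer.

VLMAX = VLEN×LMUL/SEW = 128×1/8 = 16
vl = min(AVL, VLMAX) = min(2, 16) = 2

vl = 2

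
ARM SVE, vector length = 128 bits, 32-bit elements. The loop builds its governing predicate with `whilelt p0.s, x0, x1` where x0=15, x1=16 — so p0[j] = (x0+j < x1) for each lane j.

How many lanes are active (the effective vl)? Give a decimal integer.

vl = 1

register lanes = 128/32 = 4
active while 15+j < 16, i.e. j ∈ [0,1) capped at 4 ⇒ 1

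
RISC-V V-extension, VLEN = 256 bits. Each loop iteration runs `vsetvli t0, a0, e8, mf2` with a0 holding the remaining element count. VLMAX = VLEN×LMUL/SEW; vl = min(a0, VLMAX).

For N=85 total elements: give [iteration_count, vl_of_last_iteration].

lanes per group: 256·1/2/8 = 16
iterations = ceil(85/16) = 6; final-pass vl = 5

[iterations, last_vl] = [6, 5]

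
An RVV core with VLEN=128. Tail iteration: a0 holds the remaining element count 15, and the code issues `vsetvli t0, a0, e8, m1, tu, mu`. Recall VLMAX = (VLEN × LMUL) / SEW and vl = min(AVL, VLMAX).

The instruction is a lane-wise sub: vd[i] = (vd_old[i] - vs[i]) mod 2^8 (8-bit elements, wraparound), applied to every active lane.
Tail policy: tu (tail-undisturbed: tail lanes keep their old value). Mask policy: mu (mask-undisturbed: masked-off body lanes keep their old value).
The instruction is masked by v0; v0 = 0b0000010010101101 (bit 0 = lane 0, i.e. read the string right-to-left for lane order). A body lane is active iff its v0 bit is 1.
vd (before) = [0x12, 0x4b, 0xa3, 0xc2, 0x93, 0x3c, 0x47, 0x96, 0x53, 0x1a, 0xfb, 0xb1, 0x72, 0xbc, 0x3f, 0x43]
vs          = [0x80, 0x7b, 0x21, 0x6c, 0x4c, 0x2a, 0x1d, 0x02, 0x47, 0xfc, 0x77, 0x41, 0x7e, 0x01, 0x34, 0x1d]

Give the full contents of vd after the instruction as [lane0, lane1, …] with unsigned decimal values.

lanes per group: 128·1/8 = 16
vl = min(AVL, VLMAX) = min(15, 16) = 15
vd[0] sub(0x12,0x80) -> 0x92
vd[1] mask-off/keep -> 0x4b
vd[2] sub(0xa3,0x21) -> 0x82
vd[3] sub(0xc2,0x6c) -> 0x56
vd[4] mask-off/keep -> 0x93
vd[5] sub(0x3c,0x2a) -> 0x12
vd[6] mask-off/keep -> 0x47
vd[7] sub(0x96,0x02) -> 0x94
vd[8] mask-off/keep -> 0x53
vd[9] mask-off/keep -> 0x1a
vd[10] sub(0xfb,0x77) -> 0x84
vd[11] mask-off/keep -> 0xb1
vd[12] mask-off/keep -> 0x72
vd[13] mask-off/keep -> 0xbc
vd[14] mask-off/keep -> 0x3f
vd[15] tail/keep -> 0x43

vd = [146, 75, 130, 86, 147, 18, 71, 148, 83, 26, 132, 177, 114, 188, 63, 67]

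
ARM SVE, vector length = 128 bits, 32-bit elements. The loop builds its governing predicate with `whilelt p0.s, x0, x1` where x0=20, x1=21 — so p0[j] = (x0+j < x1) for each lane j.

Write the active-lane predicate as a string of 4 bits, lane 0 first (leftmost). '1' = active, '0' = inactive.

128-bit reg / 32-bit elem → 4 lanes
p0[j] = (20+j < 21); true for j=0..0 → 1 lanes set
bits (lane 0 leftmost): 1000

predicate = 1000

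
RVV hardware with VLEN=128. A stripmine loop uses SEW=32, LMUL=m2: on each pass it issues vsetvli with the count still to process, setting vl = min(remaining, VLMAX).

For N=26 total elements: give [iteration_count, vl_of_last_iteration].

[iterations, last_vl] = [4, 2]

lanes per group: 128·2/32 = 8
iterations = ceil(26/8) = 4; final-pass vl = 2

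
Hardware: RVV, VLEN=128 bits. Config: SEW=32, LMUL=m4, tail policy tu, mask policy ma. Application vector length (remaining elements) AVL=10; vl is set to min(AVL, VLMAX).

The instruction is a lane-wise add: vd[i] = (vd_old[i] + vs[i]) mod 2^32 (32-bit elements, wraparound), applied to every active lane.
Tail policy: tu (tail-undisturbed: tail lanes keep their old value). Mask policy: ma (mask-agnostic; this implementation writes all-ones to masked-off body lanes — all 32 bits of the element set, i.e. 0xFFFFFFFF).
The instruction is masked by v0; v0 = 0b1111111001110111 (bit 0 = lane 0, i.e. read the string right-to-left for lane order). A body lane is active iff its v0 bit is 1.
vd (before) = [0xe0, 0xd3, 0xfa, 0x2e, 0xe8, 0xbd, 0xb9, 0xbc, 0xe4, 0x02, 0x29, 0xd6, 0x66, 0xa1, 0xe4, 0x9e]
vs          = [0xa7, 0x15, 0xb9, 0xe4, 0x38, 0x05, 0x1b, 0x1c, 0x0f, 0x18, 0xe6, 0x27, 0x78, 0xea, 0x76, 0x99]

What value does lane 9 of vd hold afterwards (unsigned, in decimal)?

VLMAX = (128 × 4) / 32 = 16 lanes
AVL=10 ≤ VLMAX=16, so vl = 10
  i=0: add(0xe0,0xa7) → 391
  i=1: add(0xd3,0x15) → 232
  i=2: add(0xfa,0xb9) → 435
  i=3: mask-off/ones → 4294967295
  i=4: add(0xe8,0x38) → 288
  i=5: add(0xbd,0x05) → 194
  i=6: add(0xb9,0x1b) → 212
  i=7: mask-off/ones → 4294967295
  i=8: mask-off/ones → 4294967295
  i=9: add(0x02,0x18) → 26
  i=10: tail/keep → 41
  i=11: tail/keep → 214
  i=12: tail/keep → 102
  i=13: tail/keep → 161
  i=14: tail/keep → 228
  i=15: tail/keep → 158

vd[9] = 26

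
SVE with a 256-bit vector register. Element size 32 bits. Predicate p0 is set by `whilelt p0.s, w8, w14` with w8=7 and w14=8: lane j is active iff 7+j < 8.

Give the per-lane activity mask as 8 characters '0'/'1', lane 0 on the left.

register lanes = 256/32 = 8
whilelt: lane j active iff 7+j < 8 → j < 1 → 1 active
bits (lane 0 leftmost): 10000000

predicate = 10000000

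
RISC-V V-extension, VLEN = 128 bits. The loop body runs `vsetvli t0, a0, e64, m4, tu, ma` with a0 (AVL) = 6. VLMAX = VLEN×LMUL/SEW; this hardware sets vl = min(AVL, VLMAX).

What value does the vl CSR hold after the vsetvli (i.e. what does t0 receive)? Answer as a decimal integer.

VLMAX = VLEN×LMUL/SEW = 128×4/64 = 8
vl ← min(6, 8) = 6

vl = 6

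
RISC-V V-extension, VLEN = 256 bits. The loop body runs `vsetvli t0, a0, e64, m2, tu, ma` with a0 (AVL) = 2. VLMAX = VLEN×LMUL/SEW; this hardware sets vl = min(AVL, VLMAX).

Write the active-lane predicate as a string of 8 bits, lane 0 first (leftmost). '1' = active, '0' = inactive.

lanes per group: 256·2/64 = 8
vl = min(AVL, VLMAX) = min(2, 8) = 2
bits (lane 0 leftmost): 11000000

predicate = 11000000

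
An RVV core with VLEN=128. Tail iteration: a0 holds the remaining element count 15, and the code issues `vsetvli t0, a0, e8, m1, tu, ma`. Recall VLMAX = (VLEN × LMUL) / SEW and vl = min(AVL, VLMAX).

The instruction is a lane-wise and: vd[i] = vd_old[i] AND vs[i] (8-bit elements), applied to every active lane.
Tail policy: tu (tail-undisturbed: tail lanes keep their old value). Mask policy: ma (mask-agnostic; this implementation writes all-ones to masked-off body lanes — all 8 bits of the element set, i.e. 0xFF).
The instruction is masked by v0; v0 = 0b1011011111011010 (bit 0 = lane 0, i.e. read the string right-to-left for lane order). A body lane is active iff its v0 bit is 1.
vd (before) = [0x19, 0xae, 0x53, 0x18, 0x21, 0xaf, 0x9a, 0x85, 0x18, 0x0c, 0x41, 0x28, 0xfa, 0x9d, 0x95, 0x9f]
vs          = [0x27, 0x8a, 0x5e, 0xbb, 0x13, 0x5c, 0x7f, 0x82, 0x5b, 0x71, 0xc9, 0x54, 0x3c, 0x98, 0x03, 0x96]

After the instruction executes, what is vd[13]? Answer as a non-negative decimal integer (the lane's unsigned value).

VLMAX = (128 × 1) / 8 = 16 lanes
vl = min(AVL, VLMAX) = min(15, 16) = 15
[0] mask-off/ones = 0xff
[1] and(0xae,0x8a) = 0x8a
[2] mask-off/ones = 0xff
[3] and(0x18,0xbb) = 0x18
[4] and(0x21,0x13) = 0x01
[5] mask-off/ones = 0xff
[6] and(0x9a,0x7f) = 0x1a
[7] and(0x85,0x82) = 0x80
[8] and(0x18,0x5b) = 0x18
[9] and(0x0c,0x71) = 0x00
[10] and(0x41,0xc9) = 0x41
[11] mask-off/ones = 0xff
[12] and(0xfa,0x3c) = 0x38
[13] and(0x9d,0x98) = 0x98
[14] mask-off/ones = 0xff
[15] tail/keep = 0x9f

vd[13] = 152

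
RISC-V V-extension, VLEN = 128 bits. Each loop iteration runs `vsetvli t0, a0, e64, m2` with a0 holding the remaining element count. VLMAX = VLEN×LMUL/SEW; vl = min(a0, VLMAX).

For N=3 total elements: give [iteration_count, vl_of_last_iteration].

lanes per group: 128·2/64 = 4
iterations = ceil(3/4) = 1; final-pass vl = 3

[iterations, last_vl] = [1, 3]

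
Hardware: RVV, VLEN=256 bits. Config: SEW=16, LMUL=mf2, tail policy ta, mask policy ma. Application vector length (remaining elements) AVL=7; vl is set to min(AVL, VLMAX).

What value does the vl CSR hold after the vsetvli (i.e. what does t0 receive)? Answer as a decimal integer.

vl = 7

VLMAX = VLEN×LMUL/SEW = 256×1/2/16 = 8
vl ← min(7, 8) = 7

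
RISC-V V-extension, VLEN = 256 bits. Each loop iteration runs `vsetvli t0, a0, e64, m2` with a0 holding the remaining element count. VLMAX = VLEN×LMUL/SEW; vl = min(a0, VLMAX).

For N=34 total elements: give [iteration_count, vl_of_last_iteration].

[iterations, last_vl] = [5, 2]

VLMAX = (256 × 2) / 64 = 8 lanes
34 elements at 8/iter → 5 passes, remainder 2 on the last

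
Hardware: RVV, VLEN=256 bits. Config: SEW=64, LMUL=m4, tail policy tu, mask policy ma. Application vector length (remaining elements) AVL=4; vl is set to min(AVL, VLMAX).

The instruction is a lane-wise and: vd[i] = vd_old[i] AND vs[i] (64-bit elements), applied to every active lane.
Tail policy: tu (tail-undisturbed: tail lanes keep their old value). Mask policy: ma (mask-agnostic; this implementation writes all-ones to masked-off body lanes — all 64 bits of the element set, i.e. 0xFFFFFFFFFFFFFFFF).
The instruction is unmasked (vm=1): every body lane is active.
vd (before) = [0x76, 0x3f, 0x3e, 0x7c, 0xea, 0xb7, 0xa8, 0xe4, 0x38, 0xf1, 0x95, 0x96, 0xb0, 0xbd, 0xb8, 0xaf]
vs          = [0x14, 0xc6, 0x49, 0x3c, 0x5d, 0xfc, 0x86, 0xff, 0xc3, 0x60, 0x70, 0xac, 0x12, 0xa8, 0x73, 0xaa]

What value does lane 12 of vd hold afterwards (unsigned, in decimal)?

lanes per group: 256·4/64 = 16
AVL=4 ≤ VLMAX=16, so vl = 4
vd[0] and(0x76,0x14) -> 0x14
vd[1] and(0x3f,0xc6) -> 0x06
vd[2] and(0x3e,0x49) -> 0x08
vd[3] and(0x7c,0x3c) -> 0x3c
vd[4] tail/keep -> 0xea
vd[5] tail/keep -> 0xb7
vd[6] tail/keep -> 0xa8
vd[7] tail/keep -> 0xe4
vd[8] tail/keep -> 0x38
vd[9] tail/keep -> 0xf1
vd[10] tail/keep -> 0x95
vd[11] tail/keep -> 0x96
vd[12] tail/keep -> 0xb0
vd[13] tail/keep -> 0xbd
vd[14] tail/keep -> 0xb8
vd[15] tail/keep -> 0xaf

vd[12] = 176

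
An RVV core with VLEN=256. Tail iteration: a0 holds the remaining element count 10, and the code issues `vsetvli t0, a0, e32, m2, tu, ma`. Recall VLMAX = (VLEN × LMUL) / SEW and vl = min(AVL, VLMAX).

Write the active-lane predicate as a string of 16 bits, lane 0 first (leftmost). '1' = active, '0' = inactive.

VLMAX = (256 × 2) / 32 = 16 lanes
vl = min(AVL, VLMAX) = min(10, 16) = 10
bits (lane 0 leftmost): 1111111111000000

predicate = 1111111111000000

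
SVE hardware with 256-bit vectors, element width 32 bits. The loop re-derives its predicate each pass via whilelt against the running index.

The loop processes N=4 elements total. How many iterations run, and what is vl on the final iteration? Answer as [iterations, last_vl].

256-bit reg / 32-bit elem → 8 lanes
N=4: ⌈4/8⌉ = 1 iters; last vl = 4 − 0×8 = 4

[iterations, last_vl] = [1, 4]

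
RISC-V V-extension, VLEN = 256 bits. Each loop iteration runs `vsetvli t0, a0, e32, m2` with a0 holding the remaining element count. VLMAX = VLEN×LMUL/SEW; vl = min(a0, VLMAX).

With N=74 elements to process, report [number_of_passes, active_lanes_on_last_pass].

VLMAX = (256 × 2) / 32 = 16 lanes
iterations = ceil(74/16) = 5; final-pass vl = 10

[iterations, last_vl] = [5, 10]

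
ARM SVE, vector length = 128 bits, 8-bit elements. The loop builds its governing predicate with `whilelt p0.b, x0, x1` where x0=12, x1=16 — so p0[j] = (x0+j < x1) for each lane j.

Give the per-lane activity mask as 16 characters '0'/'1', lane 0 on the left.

predicate = 1111000000000000

128-bit reg / 8-bit elem → 16 lanes
active while 12+j < 16, i.e. j ∈ [0,4) capped at 16 ⇒ 4
bits (lane 0 leftmost): 1111000000000000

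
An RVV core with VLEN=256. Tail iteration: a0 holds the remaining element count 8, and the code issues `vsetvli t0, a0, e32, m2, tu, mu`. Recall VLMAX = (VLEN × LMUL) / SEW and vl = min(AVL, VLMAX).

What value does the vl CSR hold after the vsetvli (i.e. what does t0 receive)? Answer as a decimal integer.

vl = 8

VLMAX = VLEN×LMUL/SEW = 256×2/32 = 16
AVL=8 ≤ VLMAX=16, so vl = 8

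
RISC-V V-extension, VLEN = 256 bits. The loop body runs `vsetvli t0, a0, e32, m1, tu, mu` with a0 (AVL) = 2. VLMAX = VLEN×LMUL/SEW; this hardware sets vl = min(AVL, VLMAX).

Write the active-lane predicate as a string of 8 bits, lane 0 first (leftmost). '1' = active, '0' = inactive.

predicate = 11000000

VLMAX = VLEN×LMUL/SEW = 256×1/32 = 8
vl ← min(2, 8) = 2
bits (lane 0 leftmost): 11000000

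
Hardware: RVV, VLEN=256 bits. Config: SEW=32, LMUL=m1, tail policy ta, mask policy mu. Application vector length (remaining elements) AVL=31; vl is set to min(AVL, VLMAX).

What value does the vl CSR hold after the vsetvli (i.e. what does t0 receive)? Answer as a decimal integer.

vl = 8

lanes per group: 256·1/32 = 8
vl ← min(31, 8) = 8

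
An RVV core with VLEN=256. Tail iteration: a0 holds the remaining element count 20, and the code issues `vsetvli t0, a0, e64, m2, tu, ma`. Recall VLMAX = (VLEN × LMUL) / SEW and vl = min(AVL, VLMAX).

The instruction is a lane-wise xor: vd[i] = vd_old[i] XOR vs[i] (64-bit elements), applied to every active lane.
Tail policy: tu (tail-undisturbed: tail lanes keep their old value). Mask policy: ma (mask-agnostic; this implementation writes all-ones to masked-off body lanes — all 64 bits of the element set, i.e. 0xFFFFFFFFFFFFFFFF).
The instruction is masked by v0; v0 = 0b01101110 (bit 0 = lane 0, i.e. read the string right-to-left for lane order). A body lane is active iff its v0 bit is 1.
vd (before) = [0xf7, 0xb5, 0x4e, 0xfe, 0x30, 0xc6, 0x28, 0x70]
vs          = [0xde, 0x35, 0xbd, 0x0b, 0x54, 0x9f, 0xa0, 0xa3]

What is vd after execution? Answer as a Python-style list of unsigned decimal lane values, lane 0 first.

lanes per group: 256·2/64 = 8
vl = min(AVL, VLMAX) = min(20, 8) = 8
lane  0: mask-off/ones ⇒ 0xffffffffffffffff
lane  1: xor(0xb5,0x35) ⇒ 0x80
lane  2: xor(0x4e,0xbd) ⇒ 0xf3
lane  3: xor(0xfe,0x0b) ⇒ 0xf5
lane  4: mask-off/ones ⇒ 0xffffffffffffffff
lane  5: xor(0xc6,0x9f) ⇒ 0x59
lane  6: xor(0x28,0xa0) ⇒ 0x88
lane  7: mask-off/ones ⇒ 0xffffffffffffffff

vd = [18446744073709551615, 128, 243, 245, 18446744073709551615, 89, 136, 18446744073709551615]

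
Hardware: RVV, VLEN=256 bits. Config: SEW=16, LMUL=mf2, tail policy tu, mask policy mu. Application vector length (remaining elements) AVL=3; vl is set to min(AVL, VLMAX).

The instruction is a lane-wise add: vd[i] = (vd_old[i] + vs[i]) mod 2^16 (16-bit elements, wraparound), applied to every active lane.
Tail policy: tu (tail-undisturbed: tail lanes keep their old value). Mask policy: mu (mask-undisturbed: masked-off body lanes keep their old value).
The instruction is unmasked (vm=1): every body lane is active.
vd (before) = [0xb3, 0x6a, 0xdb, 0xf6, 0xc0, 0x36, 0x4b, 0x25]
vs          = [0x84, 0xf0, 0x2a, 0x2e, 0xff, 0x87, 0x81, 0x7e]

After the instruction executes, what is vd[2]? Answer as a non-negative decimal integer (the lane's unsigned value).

vd[2] = 261

lanes per group: 256·1/2/16 = 8
vl ← min(3, 8) = 3
vd[0] add(0xb3,0x84) -> 0x137
vd[1] add(0x6a,0xf0) -> 0x15a
vd[2] add(0xdb,0x2a) -> 0x105
vd[3] tail/keep -> 0xf6
vd[4] tail/keep -> 0xc0
vd[5] tail/keep -> 0x36
vd[6] tail/keep -> 0x4b
vd[7] tail/keep -> 0x25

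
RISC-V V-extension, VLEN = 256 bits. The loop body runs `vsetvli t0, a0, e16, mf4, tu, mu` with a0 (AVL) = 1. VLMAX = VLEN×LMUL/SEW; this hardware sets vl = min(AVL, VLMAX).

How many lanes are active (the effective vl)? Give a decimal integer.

vl = 1

lanes per group: 256·1/4/16 = 4
vl ← min(1, 4) = 1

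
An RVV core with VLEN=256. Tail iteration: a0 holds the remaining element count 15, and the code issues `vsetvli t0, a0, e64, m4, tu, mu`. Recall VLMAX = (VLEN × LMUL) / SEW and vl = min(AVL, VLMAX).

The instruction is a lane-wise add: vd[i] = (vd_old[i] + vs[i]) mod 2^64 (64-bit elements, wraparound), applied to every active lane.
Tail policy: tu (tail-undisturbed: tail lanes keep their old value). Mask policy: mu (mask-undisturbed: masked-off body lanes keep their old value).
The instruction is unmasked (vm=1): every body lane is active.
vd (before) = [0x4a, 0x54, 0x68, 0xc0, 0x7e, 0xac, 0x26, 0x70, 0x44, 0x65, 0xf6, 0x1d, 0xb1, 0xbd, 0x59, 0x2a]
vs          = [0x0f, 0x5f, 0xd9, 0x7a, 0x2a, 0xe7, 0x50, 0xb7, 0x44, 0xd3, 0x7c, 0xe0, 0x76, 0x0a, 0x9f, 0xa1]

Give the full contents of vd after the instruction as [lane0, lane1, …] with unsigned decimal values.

vd = [89, 179, 321, 314, 168, 403, 118, 295, 136, 312, 370, 253, 295, 199, 248, 42]

VLMAX = VLEN×LMUL/SEW = 256×4/64 = 16
AVL=15 ≤ VLMAX=16, so vl = 15
[0] add(0x4a,0x0f) = 0x59
[1] add(0x54,0x5f) = 0xb3
[2] add(0x68,0xd9) = 0x141
[3] add(0xc0,0x7a) = 0x13a
[4] add(0x7e,0x2a) = 0xa8
[5] add(0xac,0xe7) = 0x193
[6] add(0x26,0x50) = 0x76
[7] add(0x70,0xb7) = 0x127
[8] add(0x44,0x44) = 0x88
[9] add(0x65,0xd3) = 0x138
[10] add(0xf6,0x7c) = 0x172
[11] add(0x1d,0xe0) = 0xfd
[12] add(0xb1,0x76) = 0x127
[13] add(0xbd,0x0a) = 0xc7
[14] add(0x59,0x9f) = 0xf8
[15] tail/keep = 0x2a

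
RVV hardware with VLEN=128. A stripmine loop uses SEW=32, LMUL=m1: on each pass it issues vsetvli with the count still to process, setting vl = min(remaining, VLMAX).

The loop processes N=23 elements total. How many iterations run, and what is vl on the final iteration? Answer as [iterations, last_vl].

VLMAX = (128 × 1) / 32 = 4 lanes
iterations = ceil(23/4) = 6; final-pass vl = 3

[iterations, last_vl] = [6, 3]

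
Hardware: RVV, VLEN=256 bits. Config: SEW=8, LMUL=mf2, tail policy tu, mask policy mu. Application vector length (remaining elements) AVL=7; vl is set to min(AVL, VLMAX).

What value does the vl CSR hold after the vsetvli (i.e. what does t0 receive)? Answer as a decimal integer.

vl = 7

VLMAX = VLEN×LMUL/SEW = 256×1/2/8 = 16
AVL=7 ≤ VLMAX=16, so vl = 7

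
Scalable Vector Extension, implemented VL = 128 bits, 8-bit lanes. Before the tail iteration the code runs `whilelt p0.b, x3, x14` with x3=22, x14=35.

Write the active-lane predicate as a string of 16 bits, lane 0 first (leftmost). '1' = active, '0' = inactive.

predicate = 1111111111111000

register lanes = 128/8 = 16
whilelt: lane j active iff 22+j < 35 → j < 13 → 13 active
bits (lane 0 leftmost): 1111111111111000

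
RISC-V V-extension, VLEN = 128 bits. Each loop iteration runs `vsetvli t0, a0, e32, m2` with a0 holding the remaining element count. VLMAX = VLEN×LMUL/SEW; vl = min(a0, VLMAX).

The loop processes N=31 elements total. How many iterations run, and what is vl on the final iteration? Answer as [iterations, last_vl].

VLMAX = (128 × 2) / 32 = 8 lanes
iterations = ceil(31/8) = 4; final-pass vl = 7

[iterations, last_vl] = [4, 7]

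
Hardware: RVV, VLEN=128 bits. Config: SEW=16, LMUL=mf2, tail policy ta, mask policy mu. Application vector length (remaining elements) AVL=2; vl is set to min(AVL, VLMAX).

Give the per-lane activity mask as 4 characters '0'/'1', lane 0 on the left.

predicate = 1100

lanes per group: 128·1/2/16 = 4
vl = min(AVL, VLMAX) = min(2, 4) = 2
bits (lane 0 leftmost): 1100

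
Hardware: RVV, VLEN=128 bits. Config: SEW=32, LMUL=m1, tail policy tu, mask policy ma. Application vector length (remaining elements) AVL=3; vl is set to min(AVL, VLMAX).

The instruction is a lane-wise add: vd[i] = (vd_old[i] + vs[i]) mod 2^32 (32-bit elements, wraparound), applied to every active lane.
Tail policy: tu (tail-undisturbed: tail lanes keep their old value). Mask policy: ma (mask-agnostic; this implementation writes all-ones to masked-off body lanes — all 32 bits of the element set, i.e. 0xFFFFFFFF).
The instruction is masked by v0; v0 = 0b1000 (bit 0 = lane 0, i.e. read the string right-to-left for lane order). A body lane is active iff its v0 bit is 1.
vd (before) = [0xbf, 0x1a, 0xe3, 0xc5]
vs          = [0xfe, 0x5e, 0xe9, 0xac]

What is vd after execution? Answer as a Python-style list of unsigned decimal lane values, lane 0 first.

vd = [4294967295, 4294967295, 4294967295, 197]

lanes per group: 128·1/32 = 4
AVL=3 ≤ VLMAX=4, so vl = 3
  i=0: mask-off/ones → 4294967295
  i=1: mask-off/ones → 4294967295
  i=2: mask-off/ones → 4294967295
  i=3: tail/keep → 197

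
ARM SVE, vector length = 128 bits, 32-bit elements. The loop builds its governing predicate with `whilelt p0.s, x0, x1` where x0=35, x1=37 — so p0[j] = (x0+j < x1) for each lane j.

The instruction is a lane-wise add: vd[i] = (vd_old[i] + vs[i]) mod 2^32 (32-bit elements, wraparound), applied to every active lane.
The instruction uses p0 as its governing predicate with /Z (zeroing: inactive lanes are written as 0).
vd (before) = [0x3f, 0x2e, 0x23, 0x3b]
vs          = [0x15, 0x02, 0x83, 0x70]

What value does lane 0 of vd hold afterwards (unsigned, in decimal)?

128-bit reg / 32-bit elem → 4 lanes
whilelt: lane j active iff 35+j < 37 → j < 2 → 2 active
  i=0: add(0x3f,0x15) → 84
  i=1: add(0x2e,0x02) → 48
  i=2: tail/zero → 0
  i=3: tail/zero → 0

vd[0] = 84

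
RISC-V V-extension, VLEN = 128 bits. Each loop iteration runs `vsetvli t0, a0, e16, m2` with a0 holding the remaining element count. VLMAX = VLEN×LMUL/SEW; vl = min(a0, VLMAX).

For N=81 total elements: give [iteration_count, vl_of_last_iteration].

VLMAX = (128 × 2) / 16 = 16 lanes
N=81: ⌈81/16⌉ = 6 iters; last vl = 81 − 5×16 = 1

[iterations, last_vl] = [6, 1]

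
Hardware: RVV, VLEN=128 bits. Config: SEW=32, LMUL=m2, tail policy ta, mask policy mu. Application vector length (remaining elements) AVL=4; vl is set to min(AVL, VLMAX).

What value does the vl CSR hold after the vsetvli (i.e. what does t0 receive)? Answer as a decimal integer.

VLMAX = VLEN×LMUL/SEW = 128×2/32 = 8
vl = min(AVL, VLMAX) = min(4, 8) = 4

vl = 4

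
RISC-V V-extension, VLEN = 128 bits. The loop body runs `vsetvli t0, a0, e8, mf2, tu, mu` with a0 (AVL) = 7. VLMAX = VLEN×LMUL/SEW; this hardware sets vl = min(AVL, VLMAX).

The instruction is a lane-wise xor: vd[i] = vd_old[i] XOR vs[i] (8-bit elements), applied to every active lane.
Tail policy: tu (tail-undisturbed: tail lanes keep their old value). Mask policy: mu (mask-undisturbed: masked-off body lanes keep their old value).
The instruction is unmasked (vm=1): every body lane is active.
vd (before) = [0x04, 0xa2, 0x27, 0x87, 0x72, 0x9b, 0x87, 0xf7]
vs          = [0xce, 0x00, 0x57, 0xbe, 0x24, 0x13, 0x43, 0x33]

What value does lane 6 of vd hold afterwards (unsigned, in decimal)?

vd[6] = 196

VLMAX = (128 × 1/2) / 8 = 8 lanes
vl ← min(7, 8) = 7
  i=0: xor(0x04,0xce) → 202
  i=1: xor(0xa2,0x00) → 162
  i=2: xor(0x27,0x57) → 112
  i=3: xor(0x87,0xbe) → 57
  i=4: xor(0x72,0x24) → 86
  i=5: xor(0x9b,0x13) → 136
  i=6: xor(0x87,0x43) → 196
  i=7: tail/keep → 247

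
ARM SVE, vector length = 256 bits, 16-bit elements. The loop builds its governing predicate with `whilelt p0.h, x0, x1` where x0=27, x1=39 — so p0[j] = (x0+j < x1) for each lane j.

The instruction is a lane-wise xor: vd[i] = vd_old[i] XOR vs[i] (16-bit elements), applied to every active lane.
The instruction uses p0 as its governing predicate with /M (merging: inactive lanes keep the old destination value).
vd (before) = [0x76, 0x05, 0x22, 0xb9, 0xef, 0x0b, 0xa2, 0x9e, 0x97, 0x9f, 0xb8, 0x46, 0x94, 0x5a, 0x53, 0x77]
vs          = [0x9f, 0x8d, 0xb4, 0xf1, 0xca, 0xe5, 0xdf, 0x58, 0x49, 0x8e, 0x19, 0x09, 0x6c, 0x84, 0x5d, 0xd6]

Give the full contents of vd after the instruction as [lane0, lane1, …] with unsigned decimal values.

register lanes = 256/16 = 16
p0[j] = (27+j < 39); true for j=0..11 → 12 lanes set
  i=0: xor(0x76,0x9f) → 233
  i=1: xor(0x05,0x8d) → 136
  i=2: xor(0x22,0xb4) → 150
  i=3: xor(0xb9,0xf1) → 72
  i=4: xor(0xef,0xca) → 37
  i=5: xor(0x0b,0xe5) → 238
  i=6: xor(0xa2,0xdf) → 125
  i=7: xor(0x9e,0x58) → 198
  i=8: xor(0x97,0x49) → 222
  i=9: xor(0x9f,0x8e) → 17
  i=10: xor(0xb8,0x19) → 161
  i=11: xor(0x46,0x09) → 79
  i=12: tail/keep → 148
  i=13: tail/keep → 90
  i=14: tail/keep → 83
  i=15: tail/keep → 119

vd = [233, 136, 150, 72, 37, 238, 125, 198, 222, 17, 161, 79, 148, 90, 83, 119]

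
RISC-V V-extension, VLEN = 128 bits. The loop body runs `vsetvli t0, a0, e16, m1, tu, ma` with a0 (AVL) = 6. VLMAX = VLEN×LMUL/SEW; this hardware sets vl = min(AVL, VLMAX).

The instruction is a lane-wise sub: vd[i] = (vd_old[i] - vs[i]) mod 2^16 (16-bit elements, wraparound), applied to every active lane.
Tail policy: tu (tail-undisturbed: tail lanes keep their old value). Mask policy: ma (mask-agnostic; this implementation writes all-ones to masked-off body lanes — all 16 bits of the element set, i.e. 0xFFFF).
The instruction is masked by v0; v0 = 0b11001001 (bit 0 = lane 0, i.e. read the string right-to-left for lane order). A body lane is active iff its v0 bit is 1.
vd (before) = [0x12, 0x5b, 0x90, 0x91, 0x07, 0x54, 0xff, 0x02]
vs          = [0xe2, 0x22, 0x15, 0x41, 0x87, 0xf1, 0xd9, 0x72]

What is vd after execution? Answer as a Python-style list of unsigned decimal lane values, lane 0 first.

vd = [65328, 65535, 65535, 80, 65535, 65535, 255, 2]

VLMAX = VLEN×LMUL/SEW = 128×1/16 = 8
vl = min(AVL, VLMAX) = min(6, 8) = 6
lane  0: sub(0x12,0xe2) ⇒ 0xff30
lane  1: mask-off/ones ⇒ 0xffff
lane  2: mask-off/ones ⇒ 0xffff
lane  3: sub(0x91,0x41) ⇒ 0x50
lane  4: mask-off/ones ⇒ 0xffff
lane  5: mask-off/ones ⇒ 0xffff
lane  6: tail/keep ⇒ 0xff
lane  7: tail/keep ⇒ 0x02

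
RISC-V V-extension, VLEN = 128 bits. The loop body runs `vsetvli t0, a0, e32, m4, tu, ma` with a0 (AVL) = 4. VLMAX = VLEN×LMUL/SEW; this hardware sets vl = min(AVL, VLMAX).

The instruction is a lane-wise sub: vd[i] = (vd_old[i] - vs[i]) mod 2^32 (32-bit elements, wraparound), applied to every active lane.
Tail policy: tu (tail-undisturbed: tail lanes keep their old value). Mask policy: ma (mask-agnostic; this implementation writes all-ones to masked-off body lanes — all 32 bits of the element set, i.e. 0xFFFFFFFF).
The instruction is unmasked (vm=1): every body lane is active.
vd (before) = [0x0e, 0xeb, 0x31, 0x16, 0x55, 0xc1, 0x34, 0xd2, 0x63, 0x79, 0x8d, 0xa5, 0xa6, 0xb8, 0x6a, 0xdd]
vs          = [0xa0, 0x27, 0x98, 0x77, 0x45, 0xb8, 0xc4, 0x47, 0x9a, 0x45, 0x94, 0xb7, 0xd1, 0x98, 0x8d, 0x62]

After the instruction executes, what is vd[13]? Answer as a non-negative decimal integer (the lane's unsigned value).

vd[13] = 184

lanes per group: 128·4/32 = 16
vl = min(AVL, VLMAX) = min(4, 16) = 4
  i=0: sub(0x0e,0xa0) → 4294967150
  i=1: sub(0xeb,0x27) → 196
  i=2: sub(0x31,0x98) → 4294967193
  i=3: sub(0x16,0x77) → 4294967199
  i=4: tail/keep → 85
  i=5: tail/keep → 193
  i=6: tail/keep → 52
  i=7: tail/keep → 210
  i=8: tail/keep → 99
  i=9: tail/keep → 121
  i=10: tail/keep → 141
  i=11: tail/keep → 165
  i=12: tail/keep → 166
  i=13: tail/keep → 184
  i=14: tail/keep → 106
  i=15: tail/keep → 221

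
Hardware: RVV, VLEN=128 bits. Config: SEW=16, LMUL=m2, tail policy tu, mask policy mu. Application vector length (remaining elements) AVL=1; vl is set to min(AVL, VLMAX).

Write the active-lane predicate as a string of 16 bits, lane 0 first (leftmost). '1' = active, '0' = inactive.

VLMAX = (128 × 2) / 16 = 16 lanes
vl = min(AVL, VLMAX) = min(1, 16) = 1
bits (lane 0 leftmost): 1000000000000000

predicate = 1000000000000000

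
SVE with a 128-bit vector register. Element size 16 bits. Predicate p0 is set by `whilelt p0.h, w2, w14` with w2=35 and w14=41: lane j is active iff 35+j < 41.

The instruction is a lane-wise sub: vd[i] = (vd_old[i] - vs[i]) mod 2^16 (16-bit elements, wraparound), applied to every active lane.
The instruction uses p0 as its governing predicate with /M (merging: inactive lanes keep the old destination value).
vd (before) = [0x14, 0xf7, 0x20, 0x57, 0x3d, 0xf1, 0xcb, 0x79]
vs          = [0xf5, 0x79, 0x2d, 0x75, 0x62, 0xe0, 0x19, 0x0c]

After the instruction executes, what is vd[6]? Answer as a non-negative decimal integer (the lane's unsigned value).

128-bit reg / 16-bit elem → 8 lanes
p0[j] = (35+j < 41); true for j=0..5 → 6 lanes set
vd[0] sub(0x14,0xf5) -> 0xff1f
vd[1] sub(0xf7,0x79) -> 0x7e
vd[2] sub(0x20,0x2d) -> 0xfff3
vd[3] sub(0x57,0x75) -> 0xffe2
vd[4] sub(0x3d,0x62) -> 0xffdb
vd[5] sub(0xf1,0xe0) -> 0x11
vd[6] tail/keep -> 0xcb
vd[7] tail/keep -> 0x79

vd[6] = 203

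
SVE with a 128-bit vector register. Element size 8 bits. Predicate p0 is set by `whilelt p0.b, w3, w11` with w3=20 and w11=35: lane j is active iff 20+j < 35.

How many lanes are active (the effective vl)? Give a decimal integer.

128-bit reg / 8-bit elem → 16 lanes
active while 20+j < 35, i.e. j ∈ [0,15) capped at 16 ⇒ 15

vl = 15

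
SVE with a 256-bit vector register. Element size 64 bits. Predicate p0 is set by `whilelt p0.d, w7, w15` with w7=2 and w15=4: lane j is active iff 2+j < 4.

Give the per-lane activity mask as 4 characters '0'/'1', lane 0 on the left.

predicate = 1100

256-bit reg / 64-bit elem → 4 lanes
active while 2+j < 4, i.e. j ∈ [0,2) capped at 4 ⇒ 2
bits (lane 0 leftmost): 1100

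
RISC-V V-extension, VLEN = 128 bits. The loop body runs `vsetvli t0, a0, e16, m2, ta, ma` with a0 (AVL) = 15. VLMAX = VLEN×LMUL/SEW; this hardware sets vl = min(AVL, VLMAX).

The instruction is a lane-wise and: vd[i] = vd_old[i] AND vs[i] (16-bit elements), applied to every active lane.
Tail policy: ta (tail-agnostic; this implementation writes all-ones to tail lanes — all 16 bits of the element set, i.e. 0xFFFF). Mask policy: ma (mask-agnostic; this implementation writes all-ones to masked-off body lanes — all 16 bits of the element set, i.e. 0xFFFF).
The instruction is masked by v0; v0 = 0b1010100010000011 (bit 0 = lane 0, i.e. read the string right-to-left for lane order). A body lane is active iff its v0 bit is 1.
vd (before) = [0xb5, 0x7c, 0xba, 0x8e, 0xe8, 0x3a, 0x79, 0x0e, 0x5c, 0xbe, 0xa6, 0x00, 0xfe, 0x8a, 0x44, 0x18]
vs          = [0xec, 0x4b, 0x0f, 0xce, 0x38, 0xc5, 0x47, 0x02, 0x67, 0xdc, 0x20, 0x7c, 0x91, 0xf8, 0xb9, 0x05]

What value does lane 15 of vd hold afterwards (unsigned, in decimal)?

lanes per group: 128·2/16 = 16
vl = min(AVL, VLMAX) = min(15, 16) = 15
vd[0] and(0xb5,0xec) -> 0xa4
vd[1] and(0x7c,0x4b) -> 0x48
vd[2] mask-off/ones -> 0xffff
vd[3] mask-off/ones -> 0xffff
vd[4] mask-off/ones -> 0xffff
vd[5] mask-off/ones -> 0xffff
vd[6] mask-off/ones -> 0xffff
vd[7] and(0x0e,0x02) -> 0x02
vd[8] mask-off/ones -> 0xffff
vd[9] mask-off/ones -> 0xffff
vd[10] mask-off/ones -> 0xffff
vd[11] and(0x00,0x7c) -> 0x00
vd[12] mask-off/ones -> 0xffff
vd[13] and(0x8a,0xf8) -> 0x88
vd[14] mask-off/ones -> 0xffff
vd[15] tail/ones -> 0xffff

vd[15] = 65535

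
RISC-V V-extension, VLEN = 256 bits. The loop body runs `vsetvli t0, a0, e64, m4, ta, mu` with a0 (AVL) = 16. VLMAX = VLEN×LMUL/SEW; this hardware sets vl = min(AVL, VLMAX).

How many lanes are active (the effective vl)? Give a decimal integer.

VLMAX = (256 × 4) / 64 = 16 lanes
vl = min(AVL, VLMAX) = min(16, 16) = 16

vl = 16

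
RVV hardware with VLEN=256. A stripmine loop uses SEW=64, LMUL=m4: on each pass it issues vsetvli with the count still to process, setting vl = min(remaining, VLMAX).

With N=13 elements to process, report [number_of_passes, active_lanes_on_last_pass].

[iterations, last_vl] = [1, 13]

VLMAX = (256 × 4) / 64 = 16 lanes
N=13: ⌈13/16⌉ = 1 iters; last vl = 13 − 0×16 = 13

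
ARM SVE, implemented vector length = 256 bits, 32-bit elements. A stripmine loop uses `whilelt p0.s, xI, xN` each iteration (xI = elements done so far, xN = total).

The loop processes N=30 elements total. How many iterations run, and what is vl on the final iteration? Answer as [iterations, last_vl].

[iterations, last_vl] = [4, 6]

lane count: 256 div 32 = 8
N=30: ⌈30/8⌉ = 4 iters; last vl = 30 − 3×8 = 6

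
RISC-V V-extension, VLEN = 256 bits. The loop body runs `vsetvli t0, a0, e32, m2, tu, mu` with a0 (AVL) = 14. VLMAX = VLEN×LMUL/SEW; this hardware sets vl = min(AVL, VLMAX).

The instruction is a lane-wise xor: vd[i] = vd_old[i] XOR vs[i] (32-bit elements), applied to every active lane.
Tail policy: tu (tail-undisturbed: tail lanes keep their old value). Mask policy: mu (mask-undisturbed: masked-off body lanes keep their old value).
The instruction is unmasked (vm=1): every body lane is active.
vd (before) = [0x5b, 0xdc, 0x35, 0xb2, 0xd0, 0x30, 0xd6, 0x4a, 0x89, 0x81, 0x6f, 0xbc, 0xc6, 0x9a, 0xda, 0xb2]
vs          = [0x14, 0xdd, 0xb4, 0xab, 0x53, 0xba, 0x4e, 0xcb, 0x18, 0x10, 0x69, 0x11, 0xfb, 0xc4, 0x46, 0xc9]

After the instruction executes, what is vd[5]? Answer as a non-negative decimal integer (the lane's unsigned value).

vd[5] = 138

VLMAX = VLEN×LMUL/SEW = 256×2/32 = 16
AVL=14 ≤ VLMAX=16, so vl = 14
[0] xor(0x5b,0x14) = 0x4f
[1] xor(0xdc,0xdd) = 0x01
[2] xor(0x35,0xb4) = 0x81
[3] xor(0xb2,0xab) = 0x19
[4] xor(0xd0,0x53) = 0x83
[5] xor(0x30,0xba) = 0x8a
[6] xor(0xd6,0x4e) = 0x98
[7] xor(0x4a,0xcb) = 0x81
[8] xor(0x89,0x18) = 0x91
[9] xor(0x81,0x10) = 0x91
[10] xor(0x6f,0x69) = 0x06
[11] xor(0xbc,0x11) = 0xad
[12] xor(0xc6,0xfb) = 0x3d
[13] xor(0x9a,0xc4) = 0x5e
[14] tail/keep = 0xda
[15] tail/keep = 0xb2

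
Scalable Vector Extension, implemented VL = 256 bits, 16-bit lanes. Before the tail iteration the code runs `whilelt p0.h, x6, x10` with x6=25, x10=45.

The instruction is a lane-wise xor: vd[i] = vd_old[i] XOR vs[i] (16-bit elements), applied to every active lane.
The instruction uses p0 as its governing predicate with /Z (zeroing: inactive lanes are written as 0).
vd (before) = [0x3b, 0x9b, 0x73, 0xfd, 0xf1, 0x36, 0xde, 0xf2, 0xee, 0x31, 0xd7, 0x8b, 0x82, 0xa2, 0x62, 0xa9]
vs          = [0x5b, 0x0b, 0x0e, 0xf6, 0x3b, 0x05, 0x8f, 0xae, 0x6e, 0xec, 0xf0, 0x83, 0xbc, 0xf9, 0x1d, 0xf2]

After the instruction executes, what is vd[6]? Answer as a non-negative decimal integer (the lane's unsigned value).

256-bit reg / 16-bit elem → 16 lanes
whilelt: lane j active iff 25+j < 45 → j < 20 → 16 active
vd[0] xor(0x3b,0x5b) -> 0x60
vd[1] xor(0x9b,0x0b) -> 0x90
vd[2] xor(0x73,0x0e) -> 0x7d
vd[3] xor(0xfd,0xf6) -> 0x0b
vd[4] xor(0xf1,0x3b) -> 0xca
vd[5] xor(0x36,0x05) -> 0x33
vd[6] xor(0xde,0x8f) -> 0x51
vd[7] xor(0xf2,0xae) -> 0x5c
vd[8] xor(0xee,0x6e) -> 0x80
vd[9] xor(0x31,0xec) -> 0xdd
vd[10] xor(0xd7,0xf0) -> 0x27
vd[11] xor(0x8b,0x83) -> 0x08
vd[12] xor(0x82,0xbc) -> 0x3e
vd[13] xor(0xa2,0xf9) -> 0x5b
vd[14] xor(0x62,0x1d) -> 0x7f
vd[15] xor(0xa9,0xf2) -> 0x5b

vd[6] = 81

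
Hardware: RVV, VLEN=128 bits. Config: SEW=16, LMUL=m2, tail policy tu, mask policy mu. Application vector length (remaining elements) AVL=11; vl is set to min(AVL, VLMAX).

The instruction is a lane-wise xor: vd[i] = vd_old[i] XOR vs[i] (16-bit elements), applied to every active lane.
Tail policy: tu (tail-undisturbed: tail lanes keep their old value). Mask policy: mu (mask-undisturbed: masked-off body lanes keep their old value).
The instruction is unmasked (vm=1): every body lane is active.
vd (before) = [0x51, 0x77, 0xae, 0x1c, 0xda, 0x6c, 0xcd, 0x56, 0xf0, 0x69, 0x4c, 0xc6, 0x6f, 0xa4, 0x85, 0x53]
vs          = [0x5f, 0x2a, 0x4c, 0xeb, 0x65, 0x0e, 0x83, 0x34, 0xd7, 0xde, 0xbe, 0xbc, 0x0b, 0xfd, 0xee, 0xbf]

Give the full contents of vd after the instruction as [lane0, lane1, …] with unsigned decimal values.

VLMAX = (128 × 2) / 16 = 16 lanes
vl = min(AVL, VLMAX) = min(11, 16) = 11
lane  0: xor(0x51,0x5f) ⇒ 0x0e
lane  1: xor(0x77,0x2a) ⇒ 0x5d
lane  2: xor(0xae,0x4c) ⇒ 0xe2
lane  3: xor(0x1c,0xeb) ⇒ 0xf7
lane  4: xor(0xda,0x65) ⇒ 0xbf
lane  5: xor(0x6c,0x0e) ⇒ 0x62
lane  6: xor(0xcd,0x83) ⇒ 0x4e
lane  7: xor(0x56,0x34) ⇒ 0x62
lane  8: xor(0xf0,0xd7) ⇒ 0x27
lane  9: xor(0x69,0xde) ⇒ 0xb7
lane 10: xor(0x4c,0xbe) ⇒ 0xf2
lane 11: tail/keep ⇒ 0xc6
lane 12: tail/keep ⇒ 0x6f
lane 13: tail/keep ⇒ 0xa4
lane 14: tail/keep ⇒ 0x85
lane 15: tail/keep ⇒ 0x53

vd = [14, 93, 226, 247, 191, 98, 78, 98, 39, 183, 242, 198, 111, 164, 133, 83]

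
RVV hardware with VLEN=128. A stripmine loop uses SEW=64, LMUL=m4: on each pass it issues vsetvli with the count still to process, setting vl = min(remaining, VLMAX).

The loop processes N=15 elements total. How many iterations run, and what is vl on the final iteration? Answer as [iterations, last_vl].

[iterations, last_vl] = [2, 7]

lanes per group: 128·4/64 = 8
N=15: ⌈15/8⌉ = 2 iters; last vl = 15 − 1×8 = 7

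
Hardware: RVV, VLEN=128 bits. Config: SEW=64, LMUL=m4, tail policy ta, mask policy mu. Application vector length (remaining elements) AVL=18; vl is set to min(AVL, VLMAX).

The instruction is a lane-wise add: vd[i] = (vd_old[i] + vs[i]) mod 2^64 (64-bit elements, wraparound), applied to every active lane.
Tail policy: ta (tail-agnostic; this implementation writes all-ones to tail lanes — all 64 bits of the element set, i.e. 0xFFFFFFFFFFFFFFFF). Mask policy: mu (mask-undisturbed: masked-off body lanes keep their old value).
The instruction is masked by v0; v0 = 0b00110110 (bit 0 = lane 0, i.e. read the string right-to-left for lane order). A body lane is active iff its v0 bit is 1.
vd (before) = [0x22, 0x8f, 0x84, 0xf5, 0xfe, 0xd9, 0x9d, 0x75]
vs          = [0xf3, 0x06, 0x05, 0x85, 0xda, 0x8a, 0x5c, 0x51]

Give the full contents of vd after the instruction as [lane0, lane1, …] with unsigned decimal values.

VLMAX = VLEN×LMUL/SEW = 128×4/64 = 8
vl ← min(18, 8) = 8
vd[0] mask-off/keep -> 0x22
vd[1] add(0x8f,0x06) -> 0x95
vd[2] add(0x84,0x05) -> 0x89
vd[3] mask-off/keep -> 0xf5
vd[4] add(0xfe,0xda) -> 0x1d8
vd[5] add(0xd9,0x8a) -> 0x163
vd[6] mask-off/keep -> 0x9d
vd[7] mask-off/keep -> 0x75

vd = [34, 149, 137, 245, 472, 355, 157, 117]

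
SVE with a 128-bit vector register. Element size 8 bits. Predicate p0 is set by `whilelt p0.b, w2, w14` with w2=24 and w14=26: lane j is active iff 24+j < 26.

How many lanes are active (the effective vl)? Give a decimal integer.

register lanes = 128/8 = 16
active while 24+j < 26, i.e. j ∈ [0,2) capped at 16 ⇒ 2

vl = 2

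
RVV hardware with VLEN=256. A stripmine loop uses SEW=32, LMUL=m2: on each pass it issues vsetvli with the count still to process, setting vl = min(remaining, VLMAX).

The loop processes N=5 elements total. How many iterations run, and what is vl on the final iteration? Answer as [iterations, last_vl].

lanes per group: 256·2/32 = 16
iterations = ceil(5/16) = 1; final-pass vl = 5

[iterations, last_vl] = [1, 5]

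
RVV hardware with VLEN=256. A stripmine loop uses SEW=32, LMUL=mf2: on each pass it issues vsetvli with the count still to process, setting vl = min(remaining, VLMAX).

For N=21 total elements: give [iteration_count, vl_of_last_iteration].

VLMAX = (256 × 1/2) / 32 = 4 lanes
N=21: ⌈21/4⌉ = 6 iters; last vl = 21 − 5×4 = 1

[iterations, last_vl] = [6, 1]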